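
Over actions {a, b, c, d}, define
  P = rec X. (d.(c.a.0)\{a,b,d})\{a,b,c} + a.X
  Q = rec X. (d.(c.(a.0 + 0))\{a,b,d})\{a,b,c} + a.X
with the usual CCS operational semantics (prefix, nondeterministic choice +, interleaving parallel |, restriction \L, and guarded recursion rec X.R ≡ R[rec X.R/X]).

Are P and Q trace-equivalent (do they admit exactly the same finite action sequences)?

YES

P's transition system — 2 states:
  m0 = rec X. (d.(c.a.0)\{a,b,d})\{a,b,c} + a.X ⊢ —a→ m0, —d→ m1
  m1 = (c.a.0)\{a,b,d}\{a,b,c} ⊢ deadlocked
Q's transition system — 2 states:
  n0 = rec X. (d.(c.(a.0 + 0))\{a,b,d})\{a,b,c} + a.X ⊢ —a→ n0, —d→ n1
  n1 = (c.(a.0 + 0))\{a,b,d}\{a,b,c} ⊢ deadlocked
Bisimilarity quotient blocks:
  B0 = {m0, n0}
  B1 = {m1, n1}
m0 ∈ B0, n0 ∈ B0 → same block
Bisimilar ⇒ trace-equivalent.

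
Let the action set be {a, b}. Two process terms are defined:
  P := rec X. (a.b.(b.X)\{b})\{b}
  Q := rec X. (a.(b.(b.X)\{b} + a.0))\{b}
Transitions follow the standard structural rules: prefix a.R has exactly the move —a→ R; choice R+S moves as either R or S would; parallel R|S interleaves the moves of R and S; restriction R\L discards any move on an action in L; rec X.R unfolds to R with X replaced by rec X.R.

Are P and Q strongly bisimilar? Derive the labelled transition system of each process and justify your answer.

LTS(P): 2 reachable states
  u0 = rec X. (a.b.(b.X)\{b})\{b} → ··a··> u1
  u1 = (b.(b.(rec X. (a.b.(b.X)\{b})\{b}))\{b})\{b} → ∅
LTS(Q): 3 reachable states
  v0 = rec X. (a.(b.(b.X)\{b} + a.0))\{b} → ··a··> v1
  v1 = (b.(b.(rec X. (a.(b.(b.X)\{b} + a.0))\{b}))\{b} + a.0)\{b} → ··a··> v2
  v2 = 0\{b} → ∅
Partition-refinement fixed point:
  B0 = {u0, v1}
  B1 = {u1, v2}
  B2 = {v0}
u0 ∈ B0, v0 ∈ B2 → different blocks

P ≁ Q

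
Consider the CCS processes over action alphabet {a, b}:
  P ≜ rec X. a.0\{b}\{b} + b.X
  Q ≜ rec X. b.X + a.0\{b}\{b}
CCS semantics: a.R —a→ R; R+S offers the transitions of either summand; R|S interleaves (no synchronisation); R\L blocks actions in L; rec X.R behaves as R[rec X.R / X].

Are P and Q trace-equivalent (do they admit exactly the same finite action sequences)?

LTS(P): 2 reachable states
  s0 = rec X. a.0\{b}\{b} + b.X has moves =a=> s1, =b=> s0
  s1 = 0\{b}\{b} has moves (no moves)
LTS(Q): 2 reachable states
  t0 = rec X. b.X + a.0\{b}\{b} has moves =a=> t1, =b=> t0
  t1 = 0\{b}\{b} has moves (no moves)
Partition-refinement fixed point:
  B0 = {s0, t0}
  B1 = {s1, t1}
s0 ∈ B0, t0 ∈ B0 → same block
Bisimilar ⇒ trace-equivalent.

traces(P) = traces(Q)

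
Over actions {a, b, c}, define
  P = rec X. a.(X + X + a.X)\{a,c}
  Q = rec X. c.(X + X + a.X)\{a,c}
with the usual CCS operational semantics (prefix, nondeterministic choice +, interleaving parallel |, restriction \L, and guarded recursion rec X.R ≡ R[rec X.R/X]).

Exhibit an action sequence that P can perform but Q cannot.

a

P's transition system — 2 states:
  s0 = rec X. a.(X + X + a.X)\{a,c} has moves ··a··> s1
  s1 = ((rec X. a.(X + X + a.X)\{a,c}) + (rec X. a.(X + X + a.X)\{a,c}) + a.(rec X. a.(X + X + a.X)\{a,c}))\{a,c} has moves stopped
Q's transition system — 2 states:
  t0 = rec X. c.(X + X + a.X)\{a,c} has moves ··c··> t1
  t1 = ((rec X. c.(X + X + a.X)\{a,c}) + (rec X. c.(X + X + a.X)\{a,c}) + a.(rec X. c.(X + X + a.X)\{a,c}))\{a,c} has moves stopped
Trace ⟨a⟩ through P, begin at {s0}:
  after a @ step 1: {s1}
  — P admits the full trace.
Trace ⟨a⟩ through Q, begin at {t0}:
  after a @ step 1: ∅ (Q stuck)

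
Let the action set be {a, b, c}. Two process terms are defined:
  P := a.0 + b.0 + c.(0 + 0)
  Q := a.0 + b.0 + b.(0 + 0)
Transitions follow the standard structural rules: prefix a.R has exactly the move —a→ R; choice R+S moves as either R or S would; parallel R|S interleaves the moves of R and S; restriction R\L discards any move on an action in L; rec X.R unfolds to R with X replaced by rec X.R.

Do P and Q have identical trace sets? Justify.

trace-distinct — witness ⟨c⟩

P's transition system — 3 states:
  s0 = a.0 + b.0 + c.(0 + 0) ⊢ =a=> s1, =b=> s1, =c=> s2
  s1 = 0 ⊢ deadlocked
  s2 = 0 + 0 ⊢ deadlocked
Q's transition system — 3 states:
  t0 = a.0 + b.0 + b.(0 + 0) ⊢ =a=> t1, =b=> t1, =b=> t2
  t1 = 0 ⊢ deadlocked
  t2 = 0 + 0 ⊢ deadlocked
Executing c from P (initial set {s0}):
  after c @ step 1: {s2}
  — P admits the full trace.
Executing c from Q (initial set {t0}):
  after c @ step 1: ∅  — Q cannot continue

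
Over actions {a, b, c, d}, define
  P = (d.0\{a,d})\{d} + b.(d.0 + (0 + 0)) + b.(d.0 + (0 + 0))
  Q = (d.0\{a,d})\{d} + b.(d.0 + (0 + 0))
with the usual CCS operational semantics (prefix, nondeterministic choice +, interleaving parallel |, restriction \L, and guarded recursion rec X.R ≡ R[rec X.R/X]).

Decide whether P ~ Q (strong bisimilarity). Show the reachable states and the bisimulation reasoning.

YES

P's transition system — 3 states:
  m0 = (d.0\{a,d})\{d} + b.(d.0 + (0 + 0)) + b.(d.0 + (0 + 0)) → -b-> m1
  m1 = d.0 + (0 + 0) → -d-> m2
  m2 = 0 → ·
Q's transition system — 3 states:
  n0 = (d.0\{a,d})\{d} + b.(d.0 + (0 + 0)) → -b-> n1
  n1 = d.0 + (0 + 0) → -d-> n2
  n2 = 0 → ·
Bisimilarity quotient blocks:
  B0 = {m0, n0}
  B1 = {m1, n1}
  B2 = {m2, n2}
m0 ∈ B0, n0 ∈ B0 → same block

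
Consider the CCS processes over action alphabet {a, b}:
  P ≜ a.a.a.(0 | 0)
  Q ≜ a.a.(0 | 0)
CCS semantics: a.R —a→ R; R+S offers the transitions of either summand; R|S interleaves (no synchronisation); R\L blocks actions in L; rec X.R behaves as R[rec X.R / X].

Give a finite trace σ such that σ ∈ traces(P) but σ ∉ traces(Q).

aaa

P's transition system — 4 states:
  p0 = a.a.a.(0 | 0) :: --a--▸ p1
  p1 = a.a.(0 | 0) :: --a--▸ p2
  p2 = a.(0 | 0) :: --a--▸ p3
  p3 = 0 | 0 :: ·
Q's transition system — 3 states:
  q0 = a.a.(0 | 0) :: --a--▸ q1
  q1 = a.(0 | 0) :: --a--▸ q2
  q2 = 0 | 0 :: ·
Run σ = ⟨aaa⟩ on P: start {p0}
  [1] a ⇒ {p1}
  [2] a ⇒ {p2}
  [3] a ⇒ {p3}
  P completes σ.
Run σ = ⟨aaa⟩ on Q: start {q0}
  [1] a ⇒ {q1}
  [2] a ⇒ {q2}
  [3] a ⇒ ∅  — Q cannot continue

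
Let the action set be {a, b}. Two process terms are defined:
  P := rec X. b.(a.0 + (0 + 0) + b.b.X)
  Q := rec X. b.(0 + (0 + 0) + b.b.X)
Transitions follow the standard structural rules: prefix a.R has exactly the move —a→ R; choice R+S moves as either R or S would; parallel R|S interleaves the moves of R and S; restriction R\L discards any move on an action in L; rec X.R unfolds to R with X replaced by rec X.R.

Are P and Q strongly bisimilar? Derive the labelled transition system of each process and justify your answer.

not bisimilar

LTS(P): 4 reachable states
  p0 = rec X. b.(a.0 + (0 + 0) + b.b.X) ⊢ --b--▸ p1
  p1 = a.0 + (0 + 0) + b.b.(rec X. b.(a.0 + (0 + 0) + b.b.X)) ⊢ --a--▸ p2, --b--▸ p3
  p2 = 0 ⊢ (no moves)
  p3 = b.(rec X. b.(a.0 + (0 + 0) + b.b.X)) ⊢ --b--▸ p0
LTS(Q): 3 reachable states
  q0 = rec X. b.(0 + (0 + 0) + b.b.X) ⊢ --b--▸ q1
  q1 = 0 + (0 + 0) + b.b.(rec X. b.(0 + (0 + 0) + b.b.X)) ⊢ --b--▸ q2
  q2 = b.(rec X. b.(0 + (0 + 0) + b.b.X)) ⊢ --b--▸ q0
Bisimilarity quotient blocks:
  B0 = {p0}
  B1 = {p1}
  B2 = {p2}
  B3 = {p3}
  B4 = {q0, q1, q2}
p0 ∈ B0, q0 ∈ B4 → different blocks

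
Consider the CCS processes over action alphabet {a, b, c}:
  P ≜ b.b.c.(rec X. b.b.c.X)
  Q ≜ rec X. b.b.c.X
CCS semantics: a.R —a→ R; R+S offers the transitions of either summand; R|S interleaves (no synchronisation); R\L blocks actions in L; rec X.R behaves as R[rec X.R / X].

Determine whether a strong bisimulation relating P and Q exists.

P's transition system — 4 states:
  m0 = b.b.c.(rec X. b.b.c.X) :: =b=> m1
  m1 = b.c.(rec X. b.b.c.X) :: =b=> m2
  m2 = c.(rec X. b.b.c.X) :: =c=> m3
  m3 = rec X. b.b.c.X :: =b=> m1
Q's transition system — 3 states:
  n0 = rec X. b.b.c.X :: =b=> n1
  n1 = b.c.(rec X. b.b.c.X) :: =b=> n2
  n2 = c.(rec X. b.b.c.X) :: =c=> n0
Coarsest stable partition (strong bisimilarity classes):
  B0 = {m0, m3, n0}
  B1 = {m1, n1}
  B2 = {m2, n2}
m0 ∈ B0, n0 ∈ B0 → same block

P ~ Q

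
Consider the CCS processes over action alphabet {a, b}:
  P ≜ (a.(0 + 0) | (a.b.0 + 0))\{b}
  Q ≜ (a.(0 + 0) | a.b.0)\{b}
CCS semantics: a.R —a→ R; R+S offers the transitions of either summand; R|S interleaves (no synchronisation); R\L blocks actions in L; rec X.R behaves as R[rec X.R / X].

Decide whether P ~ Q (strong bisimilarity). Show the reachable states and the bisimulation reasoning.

P's transition system — 4 states:
  p0 = (a.(0 + 0) | (a.b.0 + 0))\{b} ⊢ —a→ p1, —a→ p2
  p1 = ((0 + 0) | (a.b.0 + 0))\{b} ⊢ —a→ p3
  p2 = (a.(0 + 0) | b.0)\{b} ⊢ —a→ p3
  p3 = ((0 + 0) | b.0)\{b} ⊢ (no moves)
Q's transition system — 4 states:
  q0 = (a.(0 + 0) | a.b.0)\{b} ⊢ —a→ q1, —a→ q2
  q1 = ((0 + 0) | a.b.0)\{b} ⊢ —a→ q3
  q2 = (a.(0 + 0) | b.0)\{b} ⊢ —a→ q3
  q3 = ((0 + 0) | b.0)\{b} ⊢ (no moves)
Coarsest stable partition (strong bisimilarity classes):
  B0 = {p0, q0}
  B1 = {p1, p2, q1, q2}
  B2 = {p3, q3}
p0 ∈ B0, q0 ∈ B0 → same block

P ~ Q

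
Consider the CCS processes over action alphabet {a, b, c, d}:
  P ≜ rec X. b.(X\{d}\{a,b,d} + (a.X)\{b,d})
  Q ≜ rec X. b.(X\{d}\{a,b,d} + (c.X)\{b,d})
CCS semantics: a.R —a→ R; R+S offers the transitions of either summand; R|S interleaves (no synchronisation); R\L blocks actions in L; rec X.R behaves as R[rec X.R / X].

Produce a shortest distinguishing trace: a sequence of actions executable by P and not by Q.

Reachable graph of P (3 states):
  s0 = rec X. b.(X\{d}\{a,b,d} + (a.X)\{b,d}) → -b-> s1
  s1 = (rec X. b.(X\{d}\{a,b,d} + (a.X)\{b,d}))\{d}\{a,b,d} + (a.(rec X. b.(X\{d}\{a,b,d} + (a.X)\{b,d})))\{b,d} → -a-> s2
  s2 = (rec X. b.(X\{d}\{a,b,d} + (a.X)\{b,d}))\{b,d} → ∅
Reachable graph of Q (3 states):
  t0 = rec X. b.(X\{d}\{a,b,d} + (c.X)\{b,d}) → -b-> t1
  t1 = (rec X. b.(X\{d}\{a,b,d} + (c.X)\{b,d}))\{d}\{a,b,d} + (c.(rec X. b.(X\{d}\{a,b,d} + (c.X)\{b,d})))\{b,d} → -c-> t2
  t2 = (rec X. b.(X\{d}\{a,b,d} + (c.X)\{b,d}))\{b,d} → ∅
Run σ = ⟨ba⟩ on P: start {s0}
  after b @ step 1: {s1}
  after a @ step 2: {s2}
  ✓ P
Run σ = ⟨ba⟩ on Q: start {t0}
  after b @ step 1: {t1}
  after a @ step 2: no successor for Q

ba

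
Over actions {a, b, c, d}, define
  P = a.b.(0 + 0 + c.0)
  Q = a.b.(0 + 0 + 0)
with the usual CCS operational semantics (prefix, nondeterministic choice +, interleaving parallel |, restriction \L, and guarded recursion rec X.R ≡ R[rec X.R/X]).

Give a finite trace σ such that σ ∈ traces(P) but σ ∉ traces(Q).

abc

P's transition system — 4 states:
  m0 = a.b.(0 + 0 + c.0) → ··a··> m1
  m1 = b.(0 + 0 + c.0) → ··b··> m2
  m2 = 0 + 0 + c.0 → ··c··> m3
  m3 = 0 → deadlocked
Q's transition system — 3 states:
  n0 = a.b.(0 + 0 + 0) → ··a··> n1
  n1 = b.(0 + 0 + 0) → ··b··> n2
  n2 = 0 + 0 + 0 → deadlocked
Trace ⟨abc⟩ through P, begin at {m0}:
  step 1 (a): {m1}
  step 2 (b): {m2}
  step 3 (c): {m3}
  ✓ P
Trace ⟨abc⟩ through Q, begin at {n0}:
  step 1 (a): {n1}
  step 2 (b): {n2}
  step 3 (c): no successor for Q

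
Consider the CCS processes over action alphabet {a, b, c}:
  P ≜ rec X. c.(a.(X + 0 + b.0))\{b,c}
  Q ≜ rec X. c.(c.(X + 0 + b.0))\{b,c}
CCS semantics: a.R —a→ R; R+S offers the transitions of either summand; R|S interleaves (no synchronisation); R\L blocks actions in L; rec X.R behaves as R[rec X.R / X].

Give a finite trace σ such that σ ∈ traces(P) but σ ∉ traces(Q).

LTS(P): 3 reachable states
  p0 = rec X. c.(a.(X + 0 + b.0))\{b,c} | ··c··> p1
  p1 = (a.((rec X. c.(a.(X + 0 + b.0))\{b,c}) + 0 + b.0))\{b,c} | ··a··> p2
  p2 = ((rec X. c.(a.(X + 0 + b.0))\{b,c}) + 0 + b.0)\{b,c} | ·
LTS(Q): 2 reachable states
  q0 = rec X. c.(c.(X + 0 + b.0))\{b,c} | ··c··> q1
  q1 = (c.((rec X. c.(c.(X + 0 + b.0))\{b,c}) + 0 + b.0))\{b,c} | ·
Executing ca from P (initial set {p0}):
  after c @ step 1: {p1}
  after a @ step 2: {p2}
  — P admits the full trace.
Executing ca from Q (initial set {q0}):
  after c @ step 1: {q1}
  after a @ step 2: ∅ (Q stuck)

ca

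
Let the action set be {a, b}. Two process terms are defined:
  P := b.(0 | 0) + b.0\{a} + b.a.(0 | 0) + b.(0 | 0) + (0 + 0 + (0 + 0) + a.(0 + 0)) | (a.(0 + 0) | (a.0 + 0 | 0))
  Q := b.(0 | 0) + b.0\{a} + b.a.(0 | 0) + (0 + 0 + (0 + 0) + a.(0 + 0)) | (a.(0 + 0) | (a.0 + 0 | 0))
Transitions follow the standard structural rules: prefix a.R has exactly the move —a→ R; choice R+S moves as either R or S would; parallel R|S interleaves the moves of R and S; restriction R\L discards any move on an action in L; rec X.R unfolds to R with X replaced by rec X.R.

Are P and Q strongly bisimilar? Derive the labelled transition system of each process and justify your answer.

LTS(P): 11 reachable states
  s0 = b.(0 | 0) + b.0\{a} + b.a.(0 | 0) + b.(0 | 0) + (0 + 0 + (0 + 0) + a.(0 + 0)) | (a.(0 + 0) | (a.0 + 0 | 0)) ⊢ =a=> s1, =a=> s2, =a=> s3, =b=> s4, =b=> s5, =b=> s6
  s1 = (0 + 0 + (0 + 0) + a.(0 + 0)) | ((0 + 0) | (a.0 + 0 | 0)) ⊢ =a=> s7, =a=> s8
  s2 = (0 + 0 + (0 + 0) + a.(0 + 0)) | (a.(0 + 0) | 0) ⊢ =a=> s7, =a=> s9
  s3 = (0 + 0) | (a.(0 + 0) | (a.0 + 0 | 0)) ⊢ =a=> s8, =a=> s9
  s4 = 0 | 0 ⊢ ∅
  s5 = 0\{a} ⊢ ∅
  s6 = a.(0 | 0) ⊢ =a=> s4
  s7 = (0 + 0 + (0 + 0) + a.(0 + 0)) | ((0 + 0) | 0) ⊢ =a=> s10
  s8 = (0 + 0) | ((0 + 0) | (a.0 + 0 | 0)) ⊢ =a=> s10
  s9 = (0 + 0) | (a.(0 + 0) | 0) ⊢ =a=> s10
  s10 = (0 + 0) | ((0 + 0) | 0) ⊢ ∅
LTS(Q): 11 reachable states
  t0 = b.(0 | 0) + b.0\{a} + b.a.(0 | 0) + (0 + 0 + (0 + 0) + a.(0 + 0)) | (a.(0 + 0) | (a.0 + 0 | 0)) ⊢ =a=> t1, =a=> t2, =a=> t3, =b=> t4, =b=> t5, =b=> t6
  t1 = (0 + 0 + (0 + 0) + a.(0 + 0)) | ((0 + 0) | (a.0 + 0 | 0)) ⊢ =a=> t7, =a=> t8
  t2 = (0 + 0 + (0 + 0) + a.(0 + 0)) | (a.(0 + 0) | 0) ⊢ =a=> t7, =a=> t9
  t3 = (0 + 0) | (a.(0 + 0) | (a.0 + 0 | 0)) ⊢ =a=> t8, =a=> t9
  t4 = 0 | 0 ⊢ ∅
  t5 = 0\{a} ⊢ ∅
  t6 = a.(0 | 0) ⊢ =a=> t4
  t7 = (0 + 0 + (0 + 0) + a.(0 + 0)) | ((0 + 0) | 0) ⊢ =a=> t10
  t8 = (0 + 0) | ((0 + 0) | (a.0 + 0 | 0)) ⊢ =a=> t10
  t9 = (0 + 0) | (a.(0 + 0) | 0) ⊢ =a=> t10
  t10 = (0 + 0) | ((0 + 0) | 0) ⊢ ∅
Coarsest stable partition (strong bisimilarity classes):
  B0 = {s0, t0}
  B1 = {s6, s7, s8, s9, t6, t7, t8, t9}
  B2 = {s10, s4, s5, t10, t4, t5}
  B3 = {s1, s2, s3, t1, t2, t3}
s0 ∈ B0, t0 ∈ B0 → same block

bisimilar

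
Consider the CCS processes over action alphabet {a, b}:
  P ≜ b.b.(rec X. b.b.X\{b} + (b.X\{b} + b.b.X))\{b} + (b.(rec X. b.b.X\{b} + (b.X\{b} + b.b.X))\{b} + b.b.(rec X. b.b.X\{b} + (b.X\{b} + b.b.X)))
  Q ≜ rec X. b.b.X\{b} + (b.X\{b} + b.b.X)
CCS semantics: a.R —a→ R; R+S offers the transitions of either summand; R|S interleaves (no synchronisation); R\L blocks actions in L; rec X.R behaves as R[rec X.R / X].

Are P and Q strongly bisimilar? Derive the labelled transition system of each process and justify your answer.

P ~ Q

LTS(P): 5 reachable states
  p0 = b.b.(rec X. b.b.X\{b} + (b.X\{b} + b.b.X))\{b} + (b.(rec X. b.b.X\{b} + (b.X\{b} + b.b.X))\{b} + b.b.(rec X. b.b.X\{b} + (b.X\{b} + b.b.X))) ⊢ --b--▸ p1, --b--▸ p2, --b--▸ p3
  p1 = (rec X. b.b.X\{b} + (b.X\{b} + b.b.X))\{b} ⊢ deadlocked
  p2 = b.(rec X. b.b.X\{b} + (b.X\{b} + b.b.X)) ⊢ --b--▸ p4
  p3 = b.(rec X. b.b.X\{b} + (b.X\{b} + b.b.X))\{b} ⊢ --b--▸ p1
  p4 = rec X. b.b.X\{b} + (b.X\{b} + b.b.X) ⊢ --b--▸ p1, --b--▸ p2, --b--▸ p3
LTS(Q): 4 reachable states
  q0 = rec X. b.b.X\{b} + (b.X\{b} + b.b.X) ⊢ --b--▸ q1, --b--▸ q2, --b--▸ q3
  q1 = (rec X. b.b.X\{b} + (b.X\{b} + b.b.X))\{b} ⊢ deadlocked
  q2 = b.(rec X. b.b.X\{b} + (b.X\{b} + b.b.X)) ⊢ --b--▸ q0
  q3 = b.(rec X. b.b.X\{b} + (b.X\{b} + b.b.X))\{b} ⊢ --b--▸ q1
Partition-refinement fixed point:
  B0 = {p0, p4, q0}
  B1 = {p1, q1}
  B2 = {p2, q2}
  B3 = {p3, q3}
p0 ∈ B0, q0 ∈ B0 → same block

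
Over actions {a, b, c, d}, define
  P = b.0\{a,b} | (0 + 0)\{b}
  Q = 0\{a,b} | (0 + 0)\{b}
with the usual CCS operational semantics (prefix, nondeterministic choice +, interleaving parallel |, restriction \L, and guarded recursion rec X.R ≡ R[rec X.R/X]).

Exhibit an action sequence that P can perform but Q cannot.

b

Reachable graph of P (2 states):
  s0 = b.0\{a,b} | (0 + 0)\{b} → =b=> s1
  s1 = 0\{a,b} | (0 + 0)\{b} → ·
Reachable graph of Q (1 states):
  t0 = 0\{a,b} | (0 + 0)\{b} → ·
Trace ⟨b⟩ through P, begin at {s0}:
  [1] b ⇒ {s1}
  — P admits the full trace.
Trace ⟨b⟩ through Q, begin at {t0}:
  [1] b ⇒ ∅  — Q cannot continue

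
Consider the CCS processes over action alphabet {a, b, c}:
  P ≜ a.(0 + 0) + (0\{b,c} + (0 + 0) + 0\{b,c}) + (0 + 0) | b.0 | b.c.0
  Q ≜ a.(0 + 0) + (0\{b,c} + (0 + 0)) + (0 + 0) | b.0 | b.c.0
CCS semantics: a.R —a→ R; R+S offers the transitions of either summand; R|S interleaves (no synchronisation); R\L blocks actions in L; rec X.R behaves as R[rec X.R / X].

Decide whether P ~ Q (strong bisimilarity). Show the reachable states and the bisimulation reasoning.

YES

P's transition system — 7 states:
  u0 = a.(0 + 0) + (0\{b,c} + (0 + 0) + 0\{b,c}) + (0 + 0) | b.0 | b.c.0 | =a=> u1, =b=> u2, =b=> u3
  u1 = 0 + 0 | ∅
  u2 = (0 + 0) | 0 | b.c.0 | =b=> u4
  u3 = (0 + 0) | b.0 | c.0 | =b=> u4, =c=> u5
  u4 = (0 + 0) | 0 | c.0 | =c=> u6
  u5 = (0 + 0) | b.0 | 0 | =b=> u6
  u6 = (0 + 0) | 0 | 0 | ∅
Q's transition system — 7 states:
  v0 = a.(0 + 0) + (0\{b,c} + (0 + 0)) + (0 + 0) | b.0 | b.c.0 | =a=> v1, =b=> v2, =b=> v3
  v1 = 0 + 0 | ∅
  v2 = (0 + 0) | 0 | b.c.0 | =b=> v4
  v3 = (0 + 0) | b.0 | c.0 | =b=> v4, =c=> v5
  v4 = (0 + 0) | 0 | c.0 | =c=> v6
  v5 = (0 + 0) | b.0 | 0 | =b=> v6
  v6 = (0 + 0) | 0 | 0 | ∅
Partition-refinement fixed point:
  B0 = {u0, v0}
  B1 = {u1, u6, v1, v6}
  B2 = {u3, v3}
  B3 = {u5, v5}
  B4 = {u4, v4}
  B5 = {u2, v2}
u0 ∈ B0, v0 ∈ B0 → same block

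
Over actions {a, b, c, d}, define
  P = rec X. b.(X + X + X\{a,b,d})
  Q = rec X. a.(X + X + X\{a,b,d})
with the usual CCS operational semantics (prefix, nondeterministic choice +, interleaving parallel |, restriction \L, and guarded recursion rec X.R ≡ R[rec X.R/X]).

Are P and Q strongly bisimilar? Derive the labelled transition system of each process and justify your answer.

LTS(P): 2 reachable states
  s0 = rec X. b.(X + X + X\{a,b,d}) :: ··b··> s1
  s1 = (rec X. b.(X + X + X\{a,b,d})) + (rec X. b.(X + X + X\{a,b,d})) + (rec X. b.(X + X + X\{a,b,d}))\{a,b,d} :: ··b··> s1
LTS(Q): 2 reachable states
  t0 = rec X. a.(X + X + X\{a,b,d}) :: ··a··> t1
  t1 = (rec X. a.(X + X + X\{a,b,d})) + (rec X. a.(X + X + X\{a,b,d})) + (rec X. a.(X + X + X\{a,b,d}))\{a,b,d} :: ··a··> t1
Partition-refinement fixed point:
  B0 = {s0, s1}
  B1 = {t0, t1}
s0 ∈ B0, t0 ∈ B1 → different blocks

NO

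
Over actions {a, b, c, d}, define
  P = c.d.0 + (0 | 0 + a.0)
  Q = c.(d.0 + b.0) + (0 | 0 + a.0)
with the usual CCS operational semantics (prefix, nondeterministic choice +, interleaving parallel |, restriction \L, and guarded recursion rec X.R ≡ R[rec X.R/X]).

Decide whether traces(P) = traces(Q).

trace-distinct — witness ⟨cb⟩

Reachable graph of P (3 states):
  u0 = c.d.0 + (0 | 0 + a.0) → --a--▸ u1, --c--▸ u2
  u1 = 0 → deadlocked
  u2 = d.0 → --d--▸ u1
Reachable graph of Q (3 states):
  v0 = c.(d.0 + b.0) + (0 | 0 + a.0) → --a--▸ v1, --c--▸ v2
  v1 = 0 → deadlocked
  v2 = d.0 + b.0 → --b--▸ v1, --d--▸ v1
Trace ⟨cb⟩ through Q, begin at {v0}:
  [1] c ⇒ {v2}
  [2] b ⇒ {v1}
  — Q admits the full trace.
Trace ⟨cb⟩ through P, begin at {u0}:
  [1] c ⇒ {u2}
  [2] b ⇒ ∅  — P cannot continue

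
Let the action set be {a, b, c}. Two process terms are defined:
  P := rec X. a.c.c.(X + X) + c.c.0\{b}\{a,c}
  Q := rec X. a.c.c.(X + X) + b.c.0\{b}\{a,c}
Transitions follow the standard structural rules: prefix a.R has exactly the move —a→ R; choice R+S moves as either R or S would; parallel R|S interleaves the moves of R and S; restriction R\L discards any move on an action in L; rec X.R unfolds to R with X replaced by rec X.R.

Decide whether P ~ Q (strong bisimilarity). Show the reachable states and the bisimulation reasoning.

P's transition system — 6 states:
  s0 = rec X. a.c.c.(X + X) + c.c.0\{b}\{a,c} ⊢ =a=> s1, =c=> s2
  s1 = c.c.((rec X. a.c.c.(X + X) + c.c.0\{b}\{a,c}) + (rec X. a.c.c.(X + X) + c.c.0\{b}\{a,c})) ⊢ =c=> s3
  s2 = c.0\{b}\{a,c} ⊢ =c=> s4
  s3 = c.((rec X. a.c.c.(X + X) + c.c.0\{b}\{a,c}) + (rec X. a.c.c.(X + X) + c.c.0\{b}\{a,c})) ⊢ =c=> s5
  s4 = 0\{b}\{a,c} ⊢ stopped
  s5 = (rec X. a.c.c.(X + X) + c.c.0\{b}\{a,c}) + (rec X. a.c.c.(X + X) + c.c.0\{b}\{a,c}) ⊢ =a=> s1, =c=> s2
Q's transition system — 6 states:
  t0 = rec X. a.c.c.(X + X) + b.c.0\{b}\{a,c} ⊢ =a=> t1, =b=> t2
  t1 = c.c.((rec X. a.c.c.(X + X) + b.c.0\{b}\{a,c}) + (rec X. a.c.c.(X + X) + b.c.0\{b}\{a,c})) ⊢ =c=> t3
  t2 = c.0\{b}\{a,c} ⊢ =c=> t4
  t3 = c.((rec X. a.c.c.(X + X) + b.c.0\{b}\{a,c}) + (rec X. a.c.c.(X + X) + b.c.0\{b}\{a,c})) ⊢ =c=> t5
  t4 = 0\{b}\{a,c} ⊢ stopped
  t5 = (rec X. a.c.c.(X + X) + b.c.0\{b}\{a,c}) + (rec X. a.c.c.(X + X) + b.c.0\{b}\{a,c}) ⊢ =a=> t1, =b=> t2
Coarsest stable partition (strong bisimilarity classes):
  B0 = {s0, s5}
  B1 = {s1}
  B2 = {s3}
  B3 = {s2, t2}
  B4 = {s4, t4}
  B5 = {t0, t5}
  B6 = {t1}
  B7 = {t3}
s0 ∈ B0, t0 ∈ B5 → different blocks

not bisimilar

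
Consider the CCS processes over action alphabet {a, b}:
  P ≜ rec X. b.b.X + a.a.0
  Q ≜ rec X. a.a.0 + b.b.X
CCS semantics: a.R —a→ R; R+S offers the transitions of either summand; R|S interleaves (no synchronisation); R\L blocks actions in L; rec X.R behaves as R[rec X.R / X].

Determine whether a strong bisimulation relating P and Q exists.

P ~ Q

Reachable graph of P (4 states):
  u0 = rec X. b.b.X + a.a.0 → --a--▸ u1, --b--▸ u2
  u1 = a.0 → --a--▸ u3
  u2 = b.(rec X. b.b.X + a.a.0) → --b--▸ u0
  u3 = 0 → (no moves)
Reachable graph of Q (4 states):
  v0 = rec X. a.a.0 + b.b.X → --a--▸ v1, --b--▸ v2
  v1 = a.0 → --a--▸ v3
  v2 = b.(rec X. a.a.0 + b.b.X) → --b--▸ v0
  v3 = 0 → (no moves)
Bisimilarity quotient blocks:
  B0 = {u0, v0}
  B1 = {u2, v2}
  B2 = {u1, v1}
  B3 = {u3, v3}
u0 ∈ B0, v0 ∈ B0 → same block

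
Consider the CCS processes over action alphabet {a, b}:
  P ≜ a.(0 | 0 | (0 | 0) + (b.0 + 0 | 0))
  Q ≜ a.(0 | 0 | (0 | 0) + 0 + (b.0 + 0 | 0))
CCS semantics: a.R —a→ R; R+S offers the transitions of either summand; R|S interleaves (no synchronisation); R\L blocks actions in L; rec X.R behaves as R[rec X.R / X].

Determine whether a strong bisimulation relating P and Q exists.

LTS(P): 3 reachable states
  m0 = a.(0 | 0 | (0 | 0) + (b.0 + 0 | 0)) | --a--▸ m1
  m1 = 0 | 0 | (0 | 0) + (b.0 + 0 | 0) | --b--▸ m2
  m2 = 0 | (no moves)
LTS(Q): 3 reachable states
  n0 = a.(0 | 0 | (0 | 0) + 0 + (b.0 + 0 | 0)) | --a--▸ n1
  n1 = 0 | 0 | (0 | 0) + 0 + (b.0 + 0 | 0) | --b--▸ n2
  n2 = 0 | (no moves)
Coarsest stable partition (strong bisimilarity classes):
  B0 = {m0, n0}
  B1 = {m1, n1}
  B2 = {m2, n2}
m0 ∈ B0, n0 ∈ B0 → same block

YES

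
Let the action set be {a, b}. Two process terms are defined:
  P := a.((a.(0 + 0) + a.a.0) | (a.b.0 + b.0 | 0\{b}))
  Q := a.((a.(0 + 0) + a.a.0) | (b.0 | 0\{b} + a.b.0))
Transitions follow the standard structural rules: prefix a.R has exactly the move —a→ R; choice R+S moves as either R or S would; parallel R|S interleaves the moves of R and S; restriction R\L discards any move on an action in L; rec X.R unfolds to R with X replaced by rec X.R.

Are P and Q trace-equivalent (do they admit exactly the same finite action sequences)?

P's transition system — 17 states:
  m0 = a.((a.(0 + 0) + a.a.0) | (a.b.0 + b.0 | 0\{b})) has moves --a--▸ m1
  m1 = (a.(0 + 0) + a.a.0) | (a.b.0 + b.0 | 0\{b}) has moves --a--▸ m2, --a--▸ m3, --a--▸ m4, --b--▸ m5
  m2 = (0 + 0) | (a.b.0 + b.0 | 0\{b}) has moves --a--▸ m6, --b--▸ m7
  m3 = (a.(0 + 0) + a.a.0) | b.0 has moves --a--▸ m6, --a--▸ m8, --b--▸ m9
  m4 = a.0 | (a.b.0 + b.0 | 0\{b}) has moves --a--▸ m10, --a--▸ m8, --b--▸ m11
  m5 = (a.(0 + 0) + a.a.0) | (0 | 0\{b}) has moves --a--▸ m11, --a--▸ m7
  m6 = (0 + 0) | b.0 has moves --b--▸ m12
  m7 = (0 + 0) | (0 | 0\{b}) has moves (no moves)
  m8 = a.0 | b.0 has moves --a--▸ m13, --b--▸ m14
  m9 = (a.(0 + 0) + a.a.0) | 0 has moves --a--▸ m12, --a--▸ m14
  m10 = 0 | (a.b.0 + b.0 | 0\{b}) has moves --a--▸ m13, --b--▸ m15
  m11 = a.0 | (0 | 0\{b}) has moves --a--▸ m15
  m12 = (0 + 0) | 0 has moves (no moves)
  m13 = 0 | b.0 has moves --b--▸ m16
  m14 = a.0 | 0 has moves --a--▸ m16
  m15 = 0 | (0 | 0\{b}) has moves (no moves)
  m16 = 0 | 0 has moves (no moves)
Q's transition system — 17 states:
  n0 = a.((a.(0 + 0) + a.a.0) | (b.0 | 0\{b} + a.b.0)) has moves --a--▸ n1
  n1 = (a.(0 + 0) + a.a.0) | (b.0 | 0\{b} + a.b.0) has moves --a--▸ n2, --a--▸ n3, --a--▸ n4, --b--▸ n5
  n2 = (0 + 0) | (b.0 | 0\{b} + a.b.0) has moves --a--▸ n6, --b--▸ n7
  n3 = (a.(0 + 0) + a.a.0) | b.0 has moves --a--▸ n6, --a--▸ n8, --b--▸ n9
  n4 = a.0 | (b.0 | 0\{b} + a.b.0) has moves --a--▸ n10, --a--▸ n8, --b--▸ n11
  n5 = (a.(0 + 0) + a.a.0) | (0 | 0\{b}) has moves --a--▸ n11, --a--▸ n7
  n6 = (0 + 0) | b.0 has moves --b--▸ n12
  n7 = (0 + 0) | (0 | 0\{b}) has moves (no moves)
  n8 = a.0 | b.0 has moves --a--▸ n13, --b--▸ n14
  n9 = (a.(0 + 0) + a.a.0) | 0 has moves --a--▸ n12, --a--▸ n14
  n10 = 0 | (b.0 | 0\{b} + a.b.0) has moves --a--▸ n13, --b--▸ n15
  n11 = a.0 | (0 | 0\{b}) has moves --a--▸ n15
  n12 = (0 + 0) | 0 has moves (no moves)
  n13 = 0 | b.0 has moves --b--▸ n16
  n14 = a.0 | 0 has moves --a--▸ n16
  n15 = 0 | (0 | 0\{b}) has moves (no moves)
  n16 = 0 | 0 has moves (no moves)
Coarsest stable partition (strong bisimilarity classes):
  B0 = {m0, n0}
  B1 = {m1, n1}
  B2 = {m3, n3}
  B3 = {m13, m6, n13, n6}
  B4 = {m12, m15, m16, m7, n12, n15, n16, n7}
  B5 = {m8, n8}
  B6 = {m11, m14, n11, n14}
  B7 = {m5, m9, n5, n9}
  B8 = {m10, m2, n10, n2}
  B9 = {m4, n4}
m0 ∈ B0, n0 ∈ B0 → same block
Bisimilar ⇒ trace-equivalent.

YES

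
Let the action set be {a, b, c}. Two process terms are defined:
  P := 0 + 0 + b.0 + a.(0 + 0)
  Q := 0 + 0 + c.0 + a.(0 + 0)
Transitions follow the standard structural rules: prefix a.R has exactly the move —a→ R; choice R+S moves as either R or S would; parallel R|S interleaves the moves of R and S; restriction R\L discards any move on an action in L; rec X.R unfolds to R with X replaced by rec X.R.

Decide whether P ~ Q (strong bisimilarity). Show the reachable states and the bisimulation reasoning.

not bisimilar

P's transition system — 3 states:
  p0 = 0 + 0 + b.0 + a.(0 + 0) ⊢ =a=> p1, =b=> p2
  p1 = 0 + 0 ⊢ ·
  p2 = 0 ⊢ ·
Q's transition system — 3 states:
  q0 = 0 + 0 + c.0 + a.(0 + 0) ⊢ =a=> q1, =c=> q2
  q1 = 0 + 0 ⊢ ·
  q2 = 0 ⊢ ·
Coarsest stable partition (strong bisimilarity classes):
  B0 = {p0}
  B1 = {p1, p2, q1, q2}
  B2 = {q0}
p0 ∈ B0, q0 ∈ B2 → different blocks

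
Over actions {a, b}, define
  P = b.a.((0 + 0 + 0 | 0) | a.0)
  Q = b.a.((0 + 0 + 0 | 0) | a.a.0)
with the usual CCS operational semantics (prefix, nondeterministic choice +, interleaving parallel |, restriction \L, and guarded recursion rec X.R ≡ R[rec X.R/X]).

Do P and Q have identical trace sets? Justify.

P's transition system — 4 states:
  s0 = b.a.((0 + 0 + 0 | 0) | a.0) has moves ··b··> s1
  s1 = a.((0 + 0 + 0 | 0) | a.0) has moves ··a··> s2
  s2 = (0 + 0 + 0 | 0) | a.0 has moves ··a··> s3
  s3 = (0 + 0 + 0 | 0) | 0 has moves stopped
Q's transition system — 5 states:
  t0 = b.a.((0 + 0 + 0 | 0) | a.a.0) has moves ··b··> t1
  t1 = a.((0 + 0 + 0 | 0) | a.a.0) has moves ··a··> t2
  t2 = (0 + 0 + 0 | 0) | a.a.0 has moves ··a··> t3
  t3 = (0 + 0 + 0 | 0) | a.0 has moves ··a··> t4
  t4 = (0 + 0 + 0 | 0) | 0 has moves stopped
Executing baaa from Q (initial set {t0}):
  step 1 (b): {t1}
  step 2 (a): {t2}
  step 3 (a): {t3}
  step 4 (a): {t4}
  ✓ Q
Executing baaa from P (initial set {s0}):
  step 1 (b): {s1}
  step 2 (a): {s2}
  step 3 (a): {s3}
  step 4 (a): no successor for P

trace-distinct — witness ⟨baaa⟩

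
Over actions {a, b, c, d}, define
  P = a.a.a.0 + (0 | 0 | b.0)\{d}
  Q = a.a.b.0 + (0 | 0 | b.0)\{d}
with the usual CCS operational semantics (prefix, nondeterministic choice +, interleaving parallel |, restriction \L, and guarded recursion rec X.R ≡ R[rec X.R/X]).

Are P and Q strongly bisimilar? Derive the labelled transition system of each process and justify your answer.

NO

Reachable graph of P (5 states):
  s0 = a.a.a.0 + (0 | 0 | b.0)\{d} ⊢ =a=> s1, =b=> s2
  s1 = a.a.0 ⊢ =a=> s3
  s2 = (0 | 0 | 0)\{d} ⊢ (no moves)
  s3 = a.0 ⊢ =a=> s4
  s4 = 0 ⊢ (no moves)
Reachable graph of Q (5 states):
  t0 = a.a.b.0 + (0 | 0 | b.0)\{d} ⊢ =a=> t1, =b=> t2
  t1 = a.b.0 ⊢ =a=> t3
  t2 = (0 | 0 | 0)\{d} ⊢ (no moves)
  t3 = b.0 ⊢ =b=> t4
  t4 = 0 ⊢ (no moves)
Partition-refinement fixed point:
  B0 = {s0}
  B1 = {s1}
  B2 = {s3}
  B3 = {s2, s4, t2, t4}
  B4 = {t0}
  B5 = {t1}
  B6 = {t3}
s0 ∈ B0, t0 ∈ B4 → different blocks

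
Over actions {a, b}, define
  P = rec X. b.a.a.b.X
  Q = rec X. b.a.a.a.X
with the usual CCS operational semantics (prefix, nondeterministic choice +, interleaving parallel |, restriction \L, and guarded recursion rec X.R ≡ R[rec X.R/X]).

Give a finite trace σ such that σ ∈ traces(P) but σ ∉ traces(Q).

LTS(P): 4 reachable states
  s0 = rec X. b.a.a.b.X | --b--▸ s1
  s1 = a.a.b.(rec X. b.a.a.b.X) | --a--▸ s2
  s2 = a.b.(rec X. b.a.a.b.X) | --a--▸ s3
  s3 = b.(rec X. b.a.a.b.X) | --b--▸ s0
LTS(Q): 4 reachable states
  t0 = rec X. b.a.a.a.X | --b--▸ t1
  t1 = a.a.a.(rec X. b.a.a.a.X) | --a--▸ t2
  t2 = a.a.(rec X. b.a.a.a.X) | --a--▸ t3
  t3 = a.(rec X. b.a.a.a.X) | --a--▸ t0
Executing baab from P (initial set {s0}):
  step 1 (b): {s1}
  step 2 (a): {s2}
  step 3 (a): {s3}
  step 4 (b): {s0}
  P completes σ.
Executing baab from Q (initial set {t0}):
  step 1 (b): {t1}
  step 2 (a): {t2}
  step 3 (a): {t3}
  step 4 (b): ∅ (Q stuck)

baab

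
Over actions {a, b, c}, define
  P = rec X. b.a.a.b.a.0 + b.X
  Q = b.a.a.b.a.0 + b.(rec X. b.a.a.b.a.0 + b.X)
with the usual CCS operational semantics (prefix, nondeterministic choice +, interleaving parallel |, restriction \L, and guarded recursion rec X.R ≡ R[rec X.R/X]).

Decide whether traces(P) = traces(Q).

P's transition system — 6 states:
  p0 = rec X. b.a.a.b.a.0 + b.X :: ··b··> p0, ··b··> p1
  p1 = a.a.b.a.0 :: ··a··> p2
  p2 = a.b.a.0 :: ··a··> p3
  p3 = b.a.0 :: ··b··> p4
  p4 = a.0 :: ··a··> p5
  p5 = 0 :: (no moves)
Q's transition system — 7 states:
  q0 = b.a.a.b.a.0 + b.(rec X. b.a.a.b.a.0 + b.X) :: ··b··> q1, ··b··> q2
  q1 = a.a.b.a.0 :: ··a··> q3
  q2 = rec X. b.a.a.b.a.0 + b.X :: ··b··> q1, ··b··> q2
  q3 = a.b.a.0 :: ··a··> q4
  q4 = b.a.0 :: ··b··> q5
  q5 = a.0 :: ··a··> q6
  q6 = 0 :: (no moves)
Partition-refinement fixed point:
  B0 = {p0, q0, q2}
  B1 = {p1, q1}
  B2 = {p2, q3}
  B3 = {p3, q4}
  B4 = {p4, q5}
  B5 = {p5, q6}
p0 ∈ B0, q0 ∈ B0 → same block
Bisimilar ⇒ trace-equivalent.

traces(P) = traces(Q)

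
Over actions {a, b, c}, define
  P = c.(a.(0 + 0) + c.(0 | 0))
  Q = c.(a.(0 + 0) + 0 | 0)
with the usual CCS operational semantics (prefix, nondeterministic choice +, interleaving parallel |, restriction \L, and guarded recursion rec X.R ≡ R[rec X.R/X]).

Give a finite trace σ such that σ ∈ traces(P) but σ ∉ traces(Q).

cc

Reachable graph of P (4 states):
  s0 = c.(a.(0 + 0) + c.(0 | 0)) :: ··c··> s1
  s1 = a.(0 + 0) + c.(0 | 0) :: ··a··> s2, ··c··> s3
  s2 = 0 + 0 :: stopped
  s3 = 0 | 0 :: stopped
Reachable graph of Q (3 states):
  t0 = c.(a.(0 + 0) + 0 | 0) :: ··c··> t1
  t1 = a.(0 + 0) + 0 | 0 :: ··a··> t2
  t2 = 0 + 0 :: stopped
Run σ = ⟨cc⟩ on P: start {s0}
  [1] c ⇒ {s1}
  [2] c ⇒ {s3}
  ✓ P
Run σ = ⟨cc⟩ on Q: start {t0}
  [1] c ⇒ {t1}
  [2] c ⇒ ∅ (Q stuck)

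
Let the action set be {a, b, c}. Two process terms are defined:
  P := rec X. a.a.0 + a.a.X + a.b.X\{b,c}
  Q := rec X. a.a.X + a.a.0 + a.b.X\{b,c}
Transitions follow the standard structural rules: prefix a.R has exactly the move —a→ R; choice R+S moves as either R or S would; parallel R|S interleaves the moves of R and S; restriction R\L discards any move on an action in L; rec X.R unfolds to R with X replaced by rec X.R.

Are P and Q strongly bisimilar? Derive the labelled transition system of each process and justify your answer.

YES

Reachable graph of P (10 states):
  u0 = rec X. a.a.0 + a.a.X + a.b.X\{b,c} :: -a-> u1, -a-> u2, -a-> u3
  u1 = a.(rec X. a.a.0 + a.a.X + a.b.X\{b,c}) :: -a-> u0
  u2 = a.0 :: -a-> u4
  u3 = b.(rec X. a.a.0 + a.a.X + a.b.X\{b,c})\{b,c} :: -b-> u5
  u4 = 0 :: ·
  u5 = (rec X. a.a.0 + a.a.X + a.b.X\{b,c})\{b,c} :: -a-> u6, -a-> u7, -a-> u8
  u6 = (a.(rec X. a.a.0 + a.a.X + a.b.X\{b,c}))\{b,c} :: -a-> u5
  u7 = (a.0)\{b,c} :: -a-> u9
  u8 = (b.(rec X. a.a.0 + a.a.X + a.b.X\{b,c})\{b,c})\{b,c} :: ·
  u9 = 0\{b,c} :: ·
Reachable graph of Q (10 states):
  v0 = rec X. a.a.X + a.a.0 + a.b.X\{b,c} :: -a-> v1, -a-> v2, -a-> v3
  v1 = a.(rec X. a.a.X + a.a.0 + a.b.X\{b,c}) :: -a-> v0
  v2 = a.0 :: -a-> v4
  v3 = b.(rec X. a.a.X + a.a.0 + a.b.X\{b,c})\{b,c} :: -b-> v5
  v4 = 0 :: ·
  v5 = (rec X. a.a.X + a.a.0 + a.b.X\{b,c})\{b,c} :: -a-> v6, -a-> v7, -a-> v8
  v6 = (a.(rec X. a.a.X + a.a.0 + a.b.X\{b,c}))\{b,c} :: -a-> v5
  v7 = (a.0)\{b,c} :: -a-> v9
  v8 = (b.(rec X. a.a.X + a.a.0 + a.b.X\{b,c})\{b,c})\{b,c} :: ·
  v9 = 0\{b,c} :: ·
Partition-refinement fixed point:
  B0 = {u0, v0}
  B1 = {u1, v1}
  B2 = {u3, v3}
  B3 = {u5, v5}
  B4 = {u6, v6}
  B5 = {u2, u7, v2, v7}
  B6 = {u4, u8, u9, v4, v8, v9}
u0 ∈ B0, v0 ∈ B0 → same block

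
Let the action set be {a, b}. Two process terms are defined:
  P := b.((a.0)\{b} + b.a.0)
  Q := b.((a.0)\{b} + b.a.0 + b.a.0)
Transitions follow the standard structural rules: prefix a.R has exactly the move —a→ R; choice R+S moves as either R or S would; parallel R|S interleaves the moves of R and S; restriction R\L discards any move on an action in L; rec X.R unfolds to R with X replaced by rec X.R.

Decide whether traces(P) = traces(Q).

traces(P) = traces(Q)

P's transition system — 5 states:
  u0 = b.((a.0)\{b} + b.a.0) has moves =b=> u1
  u1 = (a.0)\{b} + b.a.0 has moves =a=> u2, =b=> u3
  u2 = 0\{b} has moves stopped
  u3 = a.0 has moves =a=> u4
  u4 = 0 has moves stopped
Q's transition system — 5 states:
  v0 = b.((a.0)\{b} + b.a.0 + b.a.0) has moves =b=> v1
  v1 = (a.0)\{b} + b.a.0 + b.a.0 has moves =a=> v2, =b=> v3
  v2 = 0\{b} has moves stopped
  v3 = a.0 has moves =a=> v4
  v4 = 0 has moves stopped
Bisimilarity quotient blocks:
  B0 = {u0, v0}
  B1 = {u1, v1}
  B2 = {u3, v3}
  B3 = {u2, u4, v2, v4}
u0 ∈ B0, v0 ∈ B0 → same block
Bisimilar ⇒ trace-equivalent.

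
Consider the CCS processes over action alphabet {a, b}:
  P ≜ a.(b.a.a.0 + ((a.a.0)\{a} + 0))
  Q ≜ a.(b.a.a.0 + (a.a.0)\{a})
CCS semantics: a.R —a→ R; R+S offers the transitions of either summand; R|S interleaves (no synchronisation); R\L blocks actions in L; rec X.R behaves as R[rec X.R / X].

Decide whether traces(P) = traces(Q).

traces(P) = traces(Q)

Reachable graph of P (5 states):
  s0 = a.(b.a.a.0 + ((a.a.0)\{a} + 0)) ⊢ —a→ s1
  s1 = b.a.a.0 + ((a.a.0)\{a} + 0) ⊢ —b→ s2
  s2 = a.a.0 ⊢ —a→ s3
  s3 = a.0 ⊢ —a→ s4
  s4 = 0 ⊢ deadlocked
Reachable graph of Q (5 states):
  t0 = a.(b.a.a.0 + (a.a.0)\{a}) ⊢ —a→ t1
  t1 = b.a.a.0 + (a.a.0)\{a} ⊢ —b→ t2
  t2 = a.a.0 ⊢ —a→ t3
  t3 = a.0 ⊢ —a→ t4
  t4 = 0 ⊢ deadlocked
Partition-refinement fixed point:
  B0 = {s0, t0}
  B1 = {s1, t1}
  B2 = {s2, t2}
  B3 = {s3, t3}
  B4 = {s4, t4}
s0 ∈ B0, t0 ∈ B0 → same block
Bisimilar ⇒ trace-equivalent.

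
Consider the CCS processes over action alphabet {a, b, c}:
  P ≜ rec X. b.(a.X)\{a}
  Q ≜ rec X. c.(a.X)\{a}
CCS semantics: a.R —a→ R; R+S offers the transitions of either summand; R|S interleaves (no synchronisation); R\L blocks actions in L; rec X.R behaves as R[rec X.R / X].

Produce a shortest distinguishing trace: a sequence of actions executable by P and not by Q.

Reachable graph of P (2 states):
  p0 = rec X. b.(a.X)\{a} → =b=> p1
  p1 = (a.(rec X. b.(a.X)\{a}))\{a} → ∅
Reachable graph of Q (2 states):
  q0 = rec X. c.(a.X)\{a} → =c=> q1
  q1 = (a.(rec X. c.(a.X)\{a}))\{a} → ∅
Trace ⟨b⟩ through P, begin at {p0}:
  after b @ step 1: {p1}
  — P admits the full trace.
Trace ⟨b⟩ through Q, begin at {q0}:
  after b @ step 1: no successor for Q

b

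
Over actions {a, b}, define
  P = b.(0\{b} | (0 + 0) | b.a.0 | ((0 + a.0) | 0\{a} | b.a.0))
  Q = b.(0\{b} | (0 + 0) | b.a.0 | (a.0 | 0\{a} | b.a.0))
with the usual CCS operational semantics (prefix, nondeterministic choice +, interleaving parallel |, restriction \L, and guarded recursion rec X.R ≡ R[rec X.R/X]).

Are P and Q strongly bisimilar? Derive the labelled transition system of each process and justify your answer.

P's transition system — 19 states:
  m0 = b.(0\{b} | (0 + 0) | b.a.0 | ((0 + a.0) | 0\{a} | b.a.0)) ⊢ --b--▸ m1
  m1 = 0\{b} | (0 + 0) | b.a.0 | ((0 + a.0) | 0\{a} | b.a.0) ⊢ --a--▸ m2, --b--▸ m3, --b--▸ m4
  m2 = 0\{b} | (0 + 0) | b.a.0 | (0 | 0\{a} | b.a.0) ⊢ --b--▸ m5, --b--▸ m6
  m3 = 0\{b} | (0 + 0) | a.0 | ((0 + a.0) | 0\{a} | b.a.0) ⊢ --a--▸ m5, --a--▸ m7, --b--▸ m8
  m4 = 0\{b} | (0 + 0) | b.a.0 | ((0 + a.0) | 0\{a} | a.0) ⊢ --a--▸ m6, --a--▸ m9, --b--▸ m8
  m5 = 0\{b} | (0 + 0) | a.0 | (0 | 0\{a} | b.a.0) ⊢ --a--▸ m10, --b--▸ m11
  m6 = 0\{b} | (0 + 0) | b.a.0 | (0 | 0\{a} | a.0) ⊢ --a--▸ m12, --b--▸ m11
  m7 = 0\{b} | (0 + 0) | 0 | ((0 + a.0) | 0\{a} | b.a.0) ⊢ --a--▸ m10, --b--▸ m13
  m8 = 0\{b} | (0 + 0) | a.0 | ((0 + a.0) | 0\{a} | a.0) ⊢ --a--▸ m11, --a--▸ m13, --a--▸ m14
  m9 = 0\{b} | (0 + 0) | b.a.0 | ((0 + a.0) | 0\{a} | 0) ⊢ --a--▸ m12, --b--▸ m14
  m10 = 0\{b} | (0 + 0) | 0 | (0 | 0\{a} | b.a.0) ⊢ --b--▸ m15
  m11 = 0\{b} | (0 + 0) | a.0 | (0 | 0\{a} | a.0) ⊢ --a--▸ m15, --a--▸ m16
  m12 = 0\{b} | (0 + 0) | b.a.0 | (0 | 0\{a} | 0) ⊢ --b--▸ m16
  m13 = 0\{b} | (0 + 0) | 0 | ((0 + a.0) | 0\{a} | a.0) ⊢ --a--▸ m15, --a--▸ m17
  m14 = 0\{b} | (0 + 0) | a.0 | ((0 + a.0) | 0\{a} | 0) ⊢ --a--▸ m16, --a--▸ m17
  m15 = 0\{b} | (0 + 0) | 0 | (0 | 0\{a} | a.0) ⊢ --a--▸ m18
  m16 = 0\{b} | (0 + 0) | a.0 | (0 | 0\{a} | 0) ⊢ --a--▸ m18
  m17 = 0\{b} | (0 + 0) | 0 | ((0 + a.0) | 0\{a} | 0) ⊢ --a--▸ m18
  m18 = 0\{b} | (0 + 0) | 0 | (0 | 0\{a} | 0) ⊢ ·
Q's transition system — 19 states:
  n0 = b.(0\{b} | (0 + 0) | b.a.0 | (a.0 | 0\{a} | b.a.0)) ⊢ --b--▸ n1
  n1 = 0\{b} | (0 + 0) | b.a.0 | (a.0 | 0\{a} | b.a.0) ⊢ --a--▸ n2, --b--▸ n3, --b--▸ n4
  n2 = 0\{b} | (0 + 0) | b.a.0 | (0 | 0\{a} | b.a.0) ⊢ --b--▸ n5, --b--▸ n6
  n3 = 0\{b} | (0 + 0) | a.0 | (a.0 | 0\{a} | b.a.0) ⊢ --a--▸ n5, --a--▸ n7, --b--▸ n8
  n4 = 0\{b} | (0 + 0) | b.a.0 | (a.0 | 0\{a} | a.0) ⊢ --a--▸ n6, --a--▸ n9, --b--▸ n8
  n5 = 0\{b} | (0 + 0) | a.0 | (0 | 0\{a} | b.a.0) ⊢ --a--▸ n10, --b--▸ n11
  n6 = 0\{b} | (0 + 0) | b.a.0 | (0 | 0\{a} | a.0) ⊢ --a--▸ n12, --b--▸ n11
  n7 = 0\{b} | (0 + 0) | 0 | (a.0 | 0\{a} | b.a.0) ⊢ --a--▸ n10, --b--▸ n13
  n8 = 0\{b} | (0 + 0) | a.0 | (a.0 | 0\{a} | a.0) ⊢ --a--▸ n11, --a--▸ n13, --a--▸ n14
  n9 = 0\{b} | (0 + 0) | b.a.0 | (a.0 | 0\{a} | 0) ⊢ --a--▸ n12, --b--▸ n14
  n10 = 0\{b} | (0 + 0) | 0 | (0 | 0\{a} | b.a.0) ⊢ --b--▸ n15
  n11 = 0\{b} | (0 + 0) | a.0 | (0 | 0\{a} | a.0) ⊢ --a--▸ n15, --a--▸ n16
  n12 = 0\{b} | (0 + 0) | b.a.0 | (0 | 0\{a} | 0) ⊢ --b--▸ n16
  n13 = 0\{b} | (0 + 0) | 0 | (a.0 | 0\{a} | a.0) ⊢ --a--▸ n15, --a--▸ n17
  n14 = 0\{b} | (0 + 0) | a.0 | (a.0 | 0\{a} | 0) ⊢ --a--▸ n16, --a--▸ n17
  n15 = 0\{b} | (0 + 0) | 0 | (0 | 0\{a} | a.0) ⊢ --a--▸ n18
  n16 = 0\{b} | (0 + 0) | a.0 | (0 | 0\{a} | 0) ⊢ --a--▸ n18
  n17 = 0\{b} | (0 + 0) | 0 | (a.0 | 0\{a} | 0) ⊢ --a--▸ n18
  n18 = 0\{b} | (0 + 0) | 0 | (0 | 0\{a} | 0) ⊢ ·
Coarsest stable partition (strong bisimilarity classes):
  B0 = {m0, n0}
  B1 = {m1, n1}
  B2 = {m3, m4, n3, n4}
  B3 = {m5, m6, m7, m9, n5, n6, n7, n9}
  B4 = {m10, m12, n10, n12}
  B5 = {m15, m16, m17, n15, n16, n17}
  B6 = {m18, n18}
  B7 = {m11, m13, m14, n11, n13, n14}
  B8 = {m8, n8}
  B9 = {m2, n2}
m0 ∈ B0, n0 ∈ B0 → same block

YES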